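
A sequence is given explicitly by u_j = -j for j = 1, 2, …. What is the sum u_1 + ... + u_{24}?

-300

Over j = 1..24: Σj = 300.
Total = (-1)·300 = -300.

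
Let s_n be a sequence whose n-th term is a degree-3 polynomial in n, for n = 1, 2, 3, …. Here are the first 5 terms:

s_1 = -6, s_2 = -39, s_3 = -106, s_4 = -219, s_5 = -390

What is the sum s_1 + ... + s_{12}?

1st diffs: -33, -67, -113, -171.
2nd diffs: -34, -46, -58.
3rd diffs: -12, -12 (constant).
Newton forward-difference form: s_n = -6 + (-33)·C(n-1,1) + (-34)·C(n-1,2) + (-12)·C(n-1,3).
Continuing: …, -631, -954, -1371, -1894, …, s_{12} = -4219.
Summing n = 1..12 (12 terms) gives -15670.

-15670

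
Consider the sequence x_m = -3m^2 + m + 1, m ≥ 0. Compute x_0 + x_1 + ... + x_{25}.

-16224

Over m = 0..25: Σm = 325, Σm² = 5525.
Total = (-3)·5525 + (1)·325 + (1)·26 = -16224.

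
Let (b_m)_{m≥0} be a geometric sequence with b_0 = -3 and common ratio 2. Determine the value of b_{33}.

b_m = (-3)·2^(m-0).
b_{33} = (-3)·2^33 = -25769803776.

-25769803776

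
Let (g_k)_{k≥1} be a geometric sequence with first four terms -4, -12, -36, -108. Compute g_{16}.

-57395628

Common ratio r = 3.
g_k = (-4)·3^(k-1).
g_{16} = (-4)·3^15 = -57395628.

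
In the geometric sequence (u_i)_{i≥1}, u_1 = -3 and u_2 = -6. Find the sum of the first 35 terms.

Common ratio r = 2.
u_i = (-3)·2^(i-1).
S = (-3)·(2^35 - 1)/(2 - 1) = (-3)·(34359738368 - 1)/(1) = -103079215101.

-103079215101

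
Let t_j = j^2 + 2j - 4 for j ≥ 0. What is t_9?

95

t_9 = 1·9^2 + 2·9 - 4 = 95.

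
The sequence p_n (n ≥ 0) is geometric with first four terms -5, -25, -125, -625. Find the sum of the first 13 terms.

-1525878905

Common ratio r = 5.
p_n = (-5)·5^(n-0).
S = (-5)·(5^13 - 1)/(5 - 1) = (-5)·(1220703125 - 1)/(4) = -1525878905.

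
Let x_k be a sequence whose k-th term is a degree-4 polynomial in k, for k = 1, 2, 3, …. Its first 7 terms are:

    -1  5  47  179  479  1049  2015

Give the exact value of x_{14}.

1st diffs: 6, 42, 132, 300, 570, 966.
2nd diffs: 36, 90, 168, 270, 396.
3rd diffs: 54, 78, 102, 126.
4th diffs: 24, 24, 24 (constant).
Newton forward-difference form: x_k = -1 + 6·C(k-1,1) + 36·C(k-1,2) + 54·C(k-1,3) + 24·C(k-1,4).
At k = 14: k-1 = 13, so x_{14} = -1 + 78 + 2808 + 15444 + 17160 = 35489.

35489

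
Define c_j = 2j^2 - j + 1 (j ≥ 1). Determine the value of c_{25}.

c_{25} = 2·25^2 - 1·25 + 1 = 1226.

1226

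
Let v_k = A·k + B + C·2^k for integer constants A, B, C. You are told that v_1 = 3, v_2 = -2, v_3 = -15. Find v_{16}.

-262088

The three given values yield: A + B + 2C = 3; 2A + B + 4C = -2; 3A + B + 8C = -15.
Subtracting the first from the second: A + 2C = -5.
Subtracting the second from the third: A + 4C = -13.
Solving: C = -4, A = 3, then B = 8.
So v_k = 3·k + 8 + (-4)·2^k; at k=16 this is -262088.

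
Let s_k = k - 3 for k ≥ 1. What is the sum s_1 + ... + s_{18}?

Over k = 1..18: Σk = 171.
Total = (1)·171 + (-3)·18 = 117.

117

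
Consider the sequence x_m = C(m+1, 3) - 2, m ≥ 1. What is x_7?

C(8, 3) = 56, so x_7 = 54.

54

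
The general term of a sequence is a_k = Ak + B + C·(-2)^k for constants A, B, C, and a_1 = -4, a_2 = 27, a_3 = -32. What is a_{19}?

-2621416

Write the equations: A + B - 2C = -4; 2A + B + 4C = 27; 3A + B - 8C = -32.
Subtracting the first from the second: A + 6C = 31.
Subtracting the second from the third: A - 12C = -59.
Solving: C = 5, A = 1, then B = 5.
Hence a_{19} = 1·19 + 5 + 5·(-524288) = -2621416.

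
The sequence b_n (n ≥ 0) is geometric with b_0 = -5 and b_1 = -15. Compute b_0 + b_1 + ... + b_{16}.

-322850405

Common ratio r = 3.
b_n = (-5)·3^(n-0).
S = (-5)·(3^17 - 1)/(3 - 1) = (-5)·(129140163 - 1)/(2) = -322850405.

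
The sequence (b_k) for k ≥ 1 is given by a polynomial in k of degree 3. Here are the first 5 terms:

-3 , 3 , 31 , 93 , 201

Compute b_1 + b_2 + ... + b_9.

3549

1st diffs: 6, 28, 62, 108.
2nd diffs: 22, 34, 46.
3rd diffs: 12, 12 (constant).
So b_k = 2k^3 - k^2 - 5k + 1.
Continuing: 367, 603, 921, 1333.
Summing k = 1..9 (9 terms) gives 3549.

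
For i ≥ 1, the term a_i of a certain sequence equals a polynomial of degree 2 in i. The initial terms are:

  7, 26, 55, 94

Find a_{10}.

538

1st diffs: 19, 29, 39.
2nd diffs: 10, 10 (constant).
Newton forward-difference form: a_i = 7 + 19·C(i-1,1) + 10·C(i-1,2).
At i = 10: i-1 = 9, so a_{10} = 7 + 171 + 360 = 538.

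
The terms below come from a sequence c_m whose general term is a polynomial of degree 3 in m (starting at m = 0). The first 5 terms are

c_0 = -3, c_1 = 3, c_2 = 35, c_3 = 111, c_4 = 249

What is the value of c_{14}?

8999

1st diffs: 6, 32, 76, 138.
2nd diffs: 26, 44, 62.
3rd diffs: 18, 18 (constant).
Newton forward-difference form: c_m = -3 + 6·C(m,1) + 26·C(m,2) + 18·C(m,3).
At m = 14: m = 14, so c_{14} = -3 + 84 + 2366 + 6552 = 8999.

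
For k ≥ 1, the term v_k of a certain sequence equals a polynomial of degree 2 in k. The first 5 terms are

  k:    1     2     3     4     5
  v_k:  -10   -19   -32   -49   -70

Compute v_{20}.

-865

1st diffs: -9, -13, -17, -21.
2nd diffs: -4, -4, -4 (constant).
Newton forward-difference form: v_k = -10 + (-9)·C(k-1,1) + (-4)·C(k-1,2).
At k = 20: k-1 = 19, so v_{20} = -10 - 171 - 684 = -865.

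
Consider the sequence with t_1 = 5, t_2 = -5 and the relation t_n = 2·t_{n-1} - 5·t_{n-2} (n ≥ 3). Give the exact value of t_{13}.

7285

Compute successive terms:
t_3 = -35; t_4 = -45; t_5 = 85; …; t_{10} = -2405; t_{11} = 16765; t_{12} = 45555; t_{13} = 7285.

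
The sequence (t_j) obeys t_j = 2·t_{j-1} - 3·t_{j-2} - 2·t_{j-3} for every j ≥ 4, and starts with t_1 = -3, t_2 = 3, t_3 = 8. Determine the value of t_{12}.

t_4 = 13; t_5 = -4; t_6 = -63; t_7 = -140; t_8 = -83; t_9 = 380; t_{10} = 1289; t_{11} = 1604; t_{12} = -1419.

-1419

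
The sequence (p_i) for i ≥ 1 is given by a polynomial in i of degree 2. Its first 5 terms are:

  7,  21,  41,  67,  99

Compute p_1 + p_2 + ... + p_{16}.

1st diffs: 14, 20, 26, 32.
2nd diffs: 6, 6, 6 (constant).
So p_i = 3i^2 + 5i - 1.
Continuing: …, 137, 181, 231, 287, …, p_{16} = 847.
Summing i = 1..16 (16 terms) gives 5152.

5152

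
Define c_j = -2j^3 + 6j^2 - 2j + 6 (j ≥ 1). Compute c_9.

-984

c_9 = -2·9^3 + 6·9^2 - 2·9 + 6 = -984.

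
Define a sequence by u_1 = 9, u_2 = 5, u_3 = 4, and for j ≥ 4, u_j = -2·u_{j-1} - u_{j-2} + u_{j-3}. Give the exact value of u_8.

Step forward from the initial values:
u_4 = -4; u_5 = 9; u_6 = -10; u_7 = 7; u_8 = 5.

5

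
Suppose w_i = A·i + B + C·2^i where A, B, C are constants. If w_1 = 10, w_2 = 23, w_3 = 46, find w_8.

The three given values yield: A + B + 2C = 10; 2A + B + 4C = 23; 3A + B + 8C = 46.
Subtracting the first from the second: A + 2C = 13.
Subtracting the second from the third: A + 4C = 23.
Solving: C = 5, A = 3, then B = -3.
Therefore w_8 = 24 + (-3) + 5·256 = 1301.

1301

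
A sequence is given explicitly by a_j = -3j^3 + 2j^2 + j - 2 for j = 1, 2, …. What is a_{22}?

-30956

a_{22} = -3·22^3 + 2·22^2 + 1·22 - 2 = -30956.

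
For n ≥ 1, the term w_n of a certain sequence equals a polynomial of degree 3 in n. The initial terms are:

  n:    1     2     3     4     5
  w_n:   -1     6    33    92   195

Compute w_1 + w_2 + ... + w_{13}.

1st diffs: 7, 27, 59, 103.
2nd diffs: 20, 32, 44.
3rd diffs: 12, 12 (constant).
Newton forward-difference form: w_n = -1 + 7·C(n-1,1) + 20·C(n-1,2) + 12·C(n-1,3).
Continuing: …, 354, 581, 888, 1287, …, w_{13} = 4043.
Summing n = 1..13 (13 terms) gives 14833.

14833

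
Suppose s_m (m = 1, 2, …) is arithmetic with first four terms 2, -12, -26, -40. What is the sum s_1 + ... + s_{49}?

-16366

Common difference d = -14.
s_m = 2 + (m - 1)·(-14).
s_{49} = -670; S = 49·(2 + (-670))/2 = -16366.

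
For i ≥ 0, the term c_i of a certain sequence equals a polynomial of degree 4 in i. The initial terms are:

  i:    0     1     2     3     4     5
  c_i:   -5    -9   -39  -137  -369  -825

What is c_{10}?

1st diffs: -4, -30, -98, -232, -456.
2nd diffs: -26, -68, -134, -224.
3rd diffs: -42, -66, -90.
4th diffs: -24, -24 (constant).
So c_i = -i^4 - i^3 - 3i^2 + i - 5.
Evaluating at i = 10 gives c_{10} = -11295.

-11295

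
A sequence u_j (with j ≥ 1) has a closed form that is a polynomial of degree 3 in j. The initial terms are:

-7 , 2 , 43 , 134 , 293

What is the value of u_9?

1969

1st diffs: 9, 41, 91, 159.
2nd diffs: 32, 50, 68.
3rd diffs: 18, 18 (constant).
Newton forward-difference form: u_j = -7 + 9·C(j-1,1) + 32·C(j-1,2) + 18·C(j-1,3).
At j = 9: j-1 = 8, so u_9 = -7 + 72 + 896 + 1008 = 1969.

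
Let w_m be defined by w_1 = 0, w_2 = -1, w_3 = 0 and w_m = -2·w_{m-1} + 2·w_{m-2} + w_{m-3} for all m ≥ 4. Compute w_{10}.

-442

Iterate the recurrence:
w_4 = -2, w_5 = 3, w_6 = -10, w_7 = 24, w_8 = -65, w_9 = 168, w_{10} = -442.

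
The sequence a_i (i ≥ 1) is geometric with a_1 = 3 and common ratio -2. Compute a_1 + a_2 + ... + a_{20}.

a_i = 3·(-2)^(i-1).
S = 3·((-2)^20 - 1)/(-2 - 1) = 3·(1048576 - 1)/(-3) = -1048575.

-1048575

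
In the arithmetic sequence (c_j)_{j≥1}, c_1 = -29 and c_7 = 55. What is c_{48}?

629

Common difference d = (55 - (-29)) / (7 - 1) = 14.
c_j = -29 + (j - 1)·14.
c_{48} = -29 + 47·14 = 629.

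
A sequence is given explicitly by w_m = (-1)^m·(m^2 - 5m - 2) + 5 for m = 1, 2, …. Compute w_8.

27

(-1)^8 = 1; m^2 - 5m - 2 at m=8 is 22; so w_8 = 27.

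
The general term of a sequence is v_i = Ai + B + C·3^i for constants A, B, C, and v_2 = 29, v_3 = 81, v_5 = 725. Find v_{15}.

At i = 2, 3, 5: 2A + B + 9C = 29; 3A + B + 27C = 81; 5A + B + 243C = 725.
Subtracting the first from the second: A + 18C = 52.
Subtracting the second from the third: 2A + 216C = 644.
Solving: C = 3, A = -2, then B = 6.
So v_i = -2·i + 6 + 3·3^i; at i=15 this is 43046697.

43046697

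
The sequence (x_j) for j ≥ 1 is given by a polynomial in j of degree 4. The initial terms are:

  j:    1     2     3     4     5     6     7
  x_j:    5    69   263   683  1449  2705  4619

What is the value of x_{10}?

16349

1st diffs: 64, 194, 420, 766, 1256, 1914.
2nd diffs: 130, 226, 346, 490, 658.
3rd diffs: 96, 120, 144, 168.
4th diffs: 24, 24, 24 (constant).
Newton forward-difference form: x_j = 5 + 64·C(j-1,1) + 130·C(j-1,2) + 96·C(j-1,3) + 24·C(j-1,4).
At j = 10: j-1 = 9, so x_{10} = 5 + 576 + 4680 + 8064 + 3024 = 16349.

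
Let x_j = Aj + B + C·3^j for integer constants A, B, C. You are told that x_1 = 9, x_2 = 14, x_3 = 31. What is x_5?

245

At j = 1, 2, 3: A + B + 3C = 9; 2A + B + 9C = 14; 3A + B + 27C = 31.
Subtracting the first from the second: A + 6C = 5.
Subtracting the second from the third: A + 18C = 17.
Solving: C = 1, A = -1, then B = 7.
Hence x_5 = -1·5 + 7 + 1·243 = 245.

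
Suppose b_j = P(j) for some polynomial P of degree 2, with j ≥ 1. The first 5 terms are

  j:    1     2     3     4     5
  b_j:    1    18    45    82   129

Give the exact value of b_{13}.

1st diffs: 17, 27, 37, 47.
2nd diffs: 10, 10, 10 (constant).
Newton forward-difference form: b_j = 1 + 17·C(j-1,1) + 10·C(j-1,2).
At j = 13: j-1 = 12, so b_{13} = 1 + 204 + 660 = 865.

865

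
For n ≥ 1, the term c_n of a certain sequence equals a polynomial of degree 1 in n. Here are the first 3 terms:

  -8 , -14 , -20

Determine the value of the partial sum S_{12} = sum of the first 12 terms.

-492

1st diffs: -6, -6 (constant).
So c_n = -6n - 2.
Continuing: …, -26, -32, -38, -44, …, c_{12} = -74.
Summing n = 1..12 (12 terms) gives -492.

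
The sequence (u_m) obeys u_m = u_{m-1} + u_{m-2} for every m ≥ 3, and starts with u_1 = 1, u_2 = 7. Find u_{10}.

259

Iterate the recurrence:
u_3 = 8  u_4 = 15  u_5 = 23  u_6 = 38  u_7 = 61  u_8 = 99  u_9 = 160  u_{10} = 259.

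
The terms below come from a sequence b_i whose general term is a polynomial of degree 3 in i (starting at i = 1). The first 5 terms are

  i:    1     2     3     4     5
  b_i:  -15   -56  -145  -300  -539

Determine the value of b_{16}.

-13860

1st diffs: -41, -89, -155, -239.
2nd diffs: -48, -66, -84.
3rd diffs: -18, -18 (constant).
Newton forward-difference form: b_i = -15 + (-41)·C(i-1,1) + (-48)·C(i-1,2) + (-18)·C(i-1,3).
At i = 16: i-1 = 15, so b_{16} = -15 - 615 - 5040 - 8190 = -13860.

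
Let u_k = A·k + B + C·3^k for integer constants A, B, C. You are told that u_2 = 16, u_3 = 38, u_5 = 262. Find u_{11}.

177190

Plug in k = 2, 3, 5: 2A + B + 9C = 16; 3A + B + 27C = 38; 5A + B + 243C = 262.
Subtracting the first from the second: A + 18C = 22.
Subtracting the second from the third: 2A + 216C = 224.
Solving: C = 1, A = 4, then B = -1.
Hence u_{11} = 4·11 + (-1) + 1·177147 = 177190.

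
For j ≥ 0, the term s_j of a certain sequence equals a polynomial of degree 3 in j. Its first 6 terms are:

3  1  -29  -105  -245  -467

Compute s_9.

1st diffs: -2, -30, -76, -140, -222.
2nd diffs: -28, -46, -64, -82.
3rd diffs: -18, -18, -18 (constant).
Newton forward-difference form: s_j = 3 + (-2)·C(j,1) + (-28)·C(j,2) + (-18)·C(j,3).
At j = 9: j = 9, so s_9 = 3 - 18 - 1008 - 1512 = -2535.

-2535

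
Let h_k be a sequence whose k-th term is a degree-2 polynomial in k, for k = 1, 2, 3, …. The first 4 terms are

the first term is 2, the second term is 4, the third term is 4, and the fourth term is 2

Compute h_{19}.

-268

1st diffs: 2, 0, -2.
2nd diffs: -2, -2 (constant).
Newton forward-difference form: h_k = 2 + 2·C(k-1,1) + (-2)·C(k-1,2).
At k = 19: k-1 = 18, so h_{19} = 2 + 36 - 306 = -268.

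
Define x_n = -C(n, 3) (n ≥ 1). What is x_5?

C(5, 3) = 10, so x_5 = -10.

-10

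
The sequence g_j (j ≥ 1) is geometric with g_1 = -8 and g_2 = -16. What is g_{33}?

-34359738368

Common ratio r = 2.
g_j = (-8)·2^(j-1).
g_{33} = (-8)·2^32 = -34359738368.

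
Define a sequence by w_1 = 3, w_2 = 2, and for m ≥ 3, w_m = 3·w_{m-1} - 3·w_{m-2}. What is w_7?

Iterate the recurrence:
w_3 = -3  w_4 = -15  w_5 = -36  w_6 = -63  w_7 = -81.

-81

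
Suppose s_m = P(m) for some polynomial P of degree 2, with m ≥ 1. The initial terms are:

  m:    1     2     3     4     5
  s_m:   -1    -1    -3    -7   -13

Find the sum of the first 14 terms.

1st diffs: 0, -2, -4, -6.
2nd diffs: -2, -2, -2 (constant).
So s_m = -m^2 + 3m - 3.
Continuing: …, -21, -31, -43, -57, …, s_{14} = -157.
Summing m = 1..14 (14 terms) gives -742.

-742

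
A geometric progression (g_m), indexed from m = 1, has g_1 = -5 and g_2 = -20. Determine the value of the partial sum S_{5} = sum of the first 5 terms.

-1705

Common ratio r = 4.
g_m = (-5)·4^(m-1).
S = (-5)·(4^5 - 1)/(4 - 1) = (-5)·(1024 - 1)/(3) = -1705.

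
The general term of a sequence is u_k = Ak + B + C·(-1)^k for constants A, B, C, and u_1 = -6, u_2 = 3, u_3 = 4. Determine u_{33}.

The three given values yield: A + B - C = -6; 2A + B + C = 3; 3A + B - C = 4.
Subtracting the first from the second: A + 2C = 9.
Subtracting the second from the third: A - 2C = 1.
Solving: C = 2, A = 5, then B = -9.
So u_k = 5·k + (-9) + 2·(-1)^k; at k=33 this is 154.

154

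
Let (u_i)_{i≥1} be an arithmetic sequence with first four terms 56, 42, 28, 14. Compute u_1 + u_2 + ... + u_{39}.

Common difference d = -14.
u_i = 56 + (i - 1)·(-14).
u_{39} = -476; S = 39·(56 + (-476))/2 = -8190.

-8190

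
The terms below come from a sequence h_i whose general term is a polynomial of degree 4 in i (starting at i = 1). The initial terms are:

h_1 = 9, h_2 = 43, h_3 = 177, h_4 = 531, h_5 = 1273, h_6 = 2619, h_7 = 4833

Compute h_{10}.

1st diffs: 34, 134, 354, 742, 1346, 2214.
2nd diffs: 100, 220, 388, 604, 868.
3rd diffs: 120, 168, 216, 264.
4th diffs: 48, 48, 48 (constant).
Newton forward-difference form: h_i = 9 + 34·C(i-1,1) + 100·C(i-1,2) + 120·C(i-1,3) + 48·C(i-1,4).
At i = 10: i-1 = 9, so h_{10} = 9 + 306 + 3600 + 10080 + 6048 = 20043.

20043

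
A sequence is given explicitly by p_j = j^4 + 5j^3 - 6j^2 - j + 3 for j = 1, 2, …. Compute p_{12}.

p_{12} = 1·12^4 + 5·12^3 - 6·12^2 - 1·12 + 3 = 28503.

28503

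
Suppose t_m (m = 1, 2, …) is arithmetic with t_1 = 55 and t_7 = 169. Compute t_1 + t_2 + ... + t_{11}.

1650

Common difference d = (169 - 55) / (7 - 1) = 19.
t_m = 55 + (m - 1)·19.
t_{11} = 245; S = 11·(55 + 245)/2 = 1650.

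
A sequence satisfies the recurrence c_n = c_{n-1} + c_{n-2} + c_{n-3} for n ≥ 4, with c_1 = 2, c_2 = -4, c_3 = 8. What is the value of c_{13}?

1570

c_4 = 6;  c_5 = 10;  c_6 = 24;  c_7 = 40;  c_8 = 74;  c_9 = 138;  c_{10} = 252;  c_{11} = 464;  c_{12} = 854;  c_{13} = 1570.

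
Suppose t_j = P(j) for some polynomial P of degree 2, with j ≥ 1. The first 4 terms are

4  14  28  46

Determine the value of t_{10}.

1st diffs: 10, 14, 18.
2nd diffs: 4, 4 (constant).
Newton forward-difference form: t_j = 4 + 10·C(j-1,1) + 4·C(j-1,2).
At j = 10: j-1 = 9, so t_{10} = 4 + 90 + 144 = 238.

238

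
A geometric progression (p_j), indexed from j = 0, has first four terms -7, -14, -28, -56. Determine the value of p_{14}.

Common ratio r = 2.
p_j = (-7)·2^(j-0).
p_{14} = (-7)·2^14 = -114688.

-114688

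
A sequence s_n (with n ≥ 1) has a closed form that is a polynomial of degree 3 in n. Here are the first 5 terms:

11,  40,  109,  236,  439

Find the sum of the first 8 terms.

4400

1st diffs: 29, 69, 127, 203.
2nd diffs: 40, 58, 76.
3rd diffs: 18, 18 (constant).
So s_n = 3n^3 + 2n^2 + 2n + 4.
Continuing: 736, 1145, 1684.
Summing n = 1..8 (8 terms) gives 4400.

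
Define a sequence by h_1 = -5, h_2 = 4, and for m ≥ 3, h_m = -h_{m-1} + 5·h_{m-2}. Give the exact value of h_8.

3604

h_3 = -29, h_4 = 49, h_5 = -194, h_6 = 439, h_7 = -1409, h_8 = 3604.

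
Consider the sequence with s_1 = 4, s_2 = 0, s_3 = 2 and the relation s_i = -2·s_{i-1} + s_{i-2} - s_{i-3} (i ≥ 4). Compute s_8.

-300

Compute successive terms:
s_4 = -8;  s_5 = 18;  s_6 = -46;  s_7 = 118;  s_8 = -300.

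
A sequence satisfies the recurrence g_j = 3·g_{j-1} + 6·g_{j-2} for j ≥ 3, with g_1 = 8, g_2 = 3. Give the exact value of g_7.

g_3 = 57;  g_4 = 189;  g_5 = 909;  g_6 = 3861;  g_7 = 17037.

17037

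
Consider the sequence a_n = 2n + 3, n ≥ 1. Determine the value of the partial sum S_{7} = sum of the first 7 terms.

77

Over n = 1..7: Σn = 28.
Total = (2)·28 + (3)·7 = 77.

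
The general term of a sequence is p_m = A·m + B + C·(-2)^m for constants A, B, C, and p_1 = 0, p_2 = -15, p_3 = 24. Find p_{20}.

-3145677

The three given values yield: A + B - 2C = 0; 2A + B + 4C = -15; 3A + B - 8C = 24.
Subtracting the first from the second: A + 6C = -15.
Subtracting the second from the third: A - 12C = 39.
Solving: C = -3, A = 3, then B = -9.
Hence p_{20} = 3·20 + (-9) + (-3)·1048576 = -3145677.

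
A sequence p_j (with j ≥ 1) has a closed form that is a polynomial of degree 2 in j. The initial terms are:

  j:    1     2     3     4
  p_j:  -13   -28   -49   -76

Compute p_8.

-244

1st diffs: -15, -21, -27.
2nd diffs: -6, -6 (constant).
Newton forward-difference form: p_j = -13 + (-15)·C(j-1,1) + (-6)·C(j-1,2).
At j = 8: j-1 = 7, so p_8 = -13 - 105 - 126 = -244.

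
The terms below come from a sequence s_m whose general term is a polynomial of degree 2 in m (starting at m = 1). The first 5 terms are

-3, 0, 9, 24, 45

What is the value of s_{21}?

1st diffs: 3, 9, 15, 21.
2nd diffs: 6, 6, 6 (constant).
Newton forward-difference form: s_m = -3 + 3·C(m-1,1) + 6·C(m-1,2).
At m = 21: m-1 = 20, so s_{21} = -3 + 60 + 1140 = 1197.

1197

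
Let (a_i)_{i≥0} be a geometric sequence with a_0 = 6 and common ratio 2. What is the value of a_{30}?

a_i = 6·2^(i-0).
a_{30} = 6·2^30 = 6442450944.

6442450944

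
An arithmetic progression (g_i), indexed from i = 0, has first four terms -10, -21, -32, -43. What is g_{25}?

-285

Common difference d = -11.
g_i = -10 + (i - 0)·(-11).
g_{25} = -10 + 25·(-11) = -285.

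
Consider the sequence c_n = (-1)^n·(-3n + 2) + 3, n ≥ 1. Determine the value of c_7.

22

(-1)^7 = -1; -3n + 2 at n=7 is -19; so c_7 = 22.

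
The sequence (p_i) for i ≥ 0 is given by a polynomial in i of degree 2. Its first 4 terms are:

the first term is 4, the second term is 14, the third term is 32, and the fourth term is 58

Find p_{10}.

1st diffs: 10, 18, 26.
2nd diffs: 8, 8 (constant).
So p_i = 4i^2 + 6i + 4.
Evaluating at i = 10 gives p_{10} = 464.

464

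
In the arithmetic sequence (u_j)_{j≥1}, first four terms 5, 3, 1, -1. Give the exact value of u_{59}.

Common difference d = -2.
u_j = 5 + (j - 1)·(-2).
u_{59} = 5 + 58·(-2) = -111.

-111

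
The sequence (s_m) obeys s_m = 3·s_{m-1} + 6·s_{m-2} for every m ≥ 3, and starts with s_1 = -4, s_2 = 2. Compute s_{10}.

Applying the relation repeatedly:
s_3 = -18;  s_4 = -42;  s_5 = -234;  s_6 = -954;  s_7 = -4266;  s_8 = -18522;  s_9 = -81162;  s_{10} = -354618.

-354618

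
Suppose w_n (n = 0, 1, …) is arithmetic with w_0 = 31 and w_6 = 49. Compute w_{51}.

184

Common difference d = (49 - 31) / (6 - 0) = 3.
w_n = 31 + (n - 0)·3.
w_{51} = 31 + 51·3 = 184.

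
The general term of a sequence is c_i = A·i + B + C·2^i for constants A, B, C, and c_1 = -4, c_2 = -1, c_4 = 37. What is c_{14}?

65459

At i = 1, 2, 4: A + B + 2C = -4; 2A + B + 4C = -1; 4A + B + 16C = 37.
Subtracting the first from the second: A + 2C = 3.
Subtracting the second from the third: 2A + 12C = 38.
Solving: C = 4, A = -5, then B = -7.
Hence c_{14} = -5·14 + (-7) + 4·16384 = 65459.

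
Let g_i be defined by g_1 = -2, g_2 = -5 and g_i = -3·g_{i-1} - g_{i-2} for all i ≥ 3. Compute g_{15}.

Applying the relation repeatedly:
g_3 = 17; g_4 = -46; g_5 = 121; …; g_{12} = -102085; g_{13} = 267262; g_{14} = -699701; g_{15} = 1831841.

1831841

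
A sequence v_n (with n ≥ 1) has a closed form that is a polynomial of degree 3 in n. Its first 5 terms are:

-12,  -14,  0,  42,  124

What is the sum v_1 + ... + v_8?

1584

1st diffs: -2, 14, 42, 82.
2nd diffs: 16, 28, 40.
3rd diffs: 12, 12 (constant).
Newton forward-difference form: v_n = -12 + (-2)·C(n-1,1) + 16·C(n-1,2) + 12·C(n-1,3).
Continuing: 258, 456, 730.
Summing n = 1..8 (8 terms) gives 1584.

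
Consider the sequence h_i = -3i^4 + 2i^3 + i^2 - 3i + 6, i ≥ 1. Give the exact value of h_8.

h_8 = -3·8^4 + 2·8^3 + 1·8^2 - 3·8 + 6 = -11218.

-11218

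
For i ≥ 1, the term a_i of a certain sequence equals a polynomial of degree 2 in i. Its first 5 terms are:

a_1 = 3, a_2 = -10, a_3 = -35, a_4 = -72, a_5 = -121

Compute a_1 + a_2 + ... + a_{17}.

-9877

1st diffs: -13, -25, -37, -49.
2nd diffs: -12, -12, -12 (constant).
Newton forward-difference form: a_i = 3 + (-13)·C(i-1,1) + (-12)·C(i-1,2).
Continuing: …, -182, -255, -340, -437, …, a_{17} = -1645.
Summing i = 1..17 (17 terms) gives -9877.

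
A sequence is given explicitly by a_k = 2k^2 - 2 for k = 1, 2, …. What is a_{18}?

a_{18} = 2·18^2 - 2 = 646.

646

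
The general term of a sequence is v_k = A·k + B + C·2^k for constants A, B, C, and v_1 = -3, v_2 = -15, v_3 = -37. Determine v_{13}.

-40977

At k = 1, 2, 3: A + B + 2C = -3; 2A + B + 4C = -15; 3A + B + 8C = -37.
Subtracting the first from the second: A + 2C = -12.
Subtracting the second from the third: A + 4C = -22.
Solving: C = -5, A = -2, then B = 9.
Hence v_{13} = -2·13 + 9 + (-5)·8192 = -40977.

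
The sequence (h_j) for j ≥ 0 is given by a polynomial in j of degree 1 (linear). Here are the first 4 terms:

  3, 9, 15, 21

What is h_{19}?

1st diffs: 6, 6, 6 (constant).
So h_j = 6j + 3.
Evaluating at j = 19 gives h_{19} = 117.

117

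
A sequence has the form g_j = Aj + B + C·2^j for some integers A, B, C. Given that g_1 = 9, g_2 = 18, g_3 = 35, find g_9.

Write the equations: A + B + 2C = 9; 2A + B + 4C = 18; 3A + B + 8C = 35.
Subtracting the first from the second: A + 2C = 9.
Subtracting the second from the third: A + 4C = 17.
Solving: C = 4, A = 1, then B = 0.
So g_j = 1·j + 0 + 4·2^j; at j=9 this is 2057.

2057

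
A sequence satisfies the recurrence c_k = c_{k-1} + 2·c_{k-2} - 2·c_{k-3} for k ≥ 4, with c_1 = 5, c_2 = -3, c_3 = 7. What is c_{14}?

-381

c_4 = -9;  c_5 = 11;  c_6 = -21;  …;  c_{11} = 67;  c_{12} = -189;  c_{13} = 131;  c_{14} = -381.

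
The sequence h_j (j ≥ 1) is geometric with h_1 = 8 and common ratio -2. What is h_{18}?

-1048576

h_j = 8·(-2)^(j-1).
h_{18} = 8·(-2)^17 = -1048576.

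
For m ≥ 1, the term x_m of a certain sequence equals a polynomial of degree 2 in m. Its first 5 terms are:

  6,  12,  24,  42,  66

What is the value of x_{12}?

1st diffs: 6, 12, 18, 24.
2nd diffs: 6, 6, 6 (constant).
So x_m = 3m^2 - 3m + 6.
Evaluating at m = 12 gives x_{12} = 402.

402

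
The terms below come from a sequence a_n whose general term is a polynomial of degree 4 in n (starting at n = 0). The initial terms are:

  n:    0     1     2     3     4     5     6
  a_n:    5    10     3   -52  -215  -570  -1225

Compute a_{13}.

-28322

1st diffs: 5, -7, -55, -163, -355, -655.
2nd diffs: -12, -48, -108, -192, -300.
3rd diffs: -36, -60, -84, -108.
4th diffs: -24, -24, -24 (constant).
Newton forward-difference form: a_n = 5 + 5·C(n,1) + (-12)·C(n,2) + (-36)·C(n,3) + (-24)·C(n,4).
At n = 13: n = 13, so a_{13} = 5 + 65 - 936 - 10296 - 17160 = -28322.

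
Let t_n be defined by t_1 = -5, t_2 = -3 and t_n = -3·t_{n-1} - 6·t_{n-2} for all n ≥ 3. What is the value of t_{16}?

Compute successive terms:
t_3 = 39;  t_4 = -99;  t_5 = 63;  …;  t_{13} = -239841;  t_{14} = 837621;  t_{15} = -1073817;  t_{16} = -1804275.

-1804275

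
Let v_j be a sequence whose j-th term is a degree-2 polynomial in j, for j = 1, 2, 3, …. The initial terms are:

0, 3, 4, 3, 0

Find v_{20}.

-285

1st diffs: 3, 1, -1, -3.
2nd diffs: -2, -2, -2 (constant).
So v_j = -j^2 + 6j - 5.
Evaluating at j = 20 gives v_{20} = -285.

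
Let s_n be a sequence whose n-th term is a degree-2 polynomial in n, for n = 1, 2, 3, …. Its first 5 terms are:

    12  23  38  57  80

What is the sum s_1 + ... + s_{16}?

3752

1st diffs: 11, 15, 19, 23.
2nd diffs: 4, 4, 4 (constant).
Newton forward-difference form: s_n = 12 + 11·C(n-1,1) + 4·C(n-1,2).
Continuing: …, 107, 138, 173, 212, …, s_{16} = 597.
Summing n = 1..16 (16 terms) gives 3752.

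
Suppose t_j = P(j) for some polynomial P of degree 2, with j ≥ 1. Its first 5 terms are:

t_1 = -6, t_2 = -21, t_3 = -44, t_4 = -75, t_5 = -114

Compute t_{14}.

-825

1st diffs: -15, -23, -31, -39.
2nd diffs: -8, -8, -8 (constant).
Newton forward-difference form: t_j = -6 + (-15)·C(j-1,1) + (-8)·C(j-1,2).
At j = 14: j-1 = 13, so t_{14} = -6 - 195 - 624 = -825.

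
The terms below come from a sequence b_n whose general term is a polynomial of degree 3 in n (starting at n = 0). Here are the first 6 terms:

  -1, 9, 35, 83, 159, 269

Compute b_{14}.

1st diffs: 10, 26, 48, 76, 110.
2nd diffs: 16, 22, 28, 34.
3rd diffs: 6, 6, 6 (constant).
So b_n = n^3 + 5n^2 + 4n - 1.
Evaluating at n = 14 gives b_{14} = 3779.

3779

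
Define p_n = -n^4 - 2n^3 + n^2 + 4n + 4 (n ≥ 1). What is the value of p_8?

-5020

p_8 = -1·8^4 - 2·8^3 + 1·8^2 + 4·8 + 4 = -5020.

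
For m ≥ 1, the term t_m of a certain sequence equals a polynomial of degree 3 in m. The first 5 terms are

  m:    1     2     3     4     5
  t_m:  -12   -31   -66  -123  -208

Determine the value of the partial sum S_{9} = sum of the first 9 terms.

1st diffs: -19, -35, -57, -85.
2nd diffs: -16, -22, -28.
3rd diffs: -6, -6 (constant).
So t_m = -m^3 - 2m^2 - 6m - 3.
Continuing: -327, -486, -691, -948.
Summing m = 1..9 (9 terms) gives -2892.

-2892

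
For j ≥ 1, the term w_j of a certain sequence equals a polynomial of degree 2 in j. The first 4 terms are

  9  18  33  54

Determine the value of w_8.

198

1st diffs: 9, 15, 21.
2nd diffs: 6, 6 (constant).
So w_j = 3j^2 + 6.
Evaluating at j = 8 gives w_8 = 198.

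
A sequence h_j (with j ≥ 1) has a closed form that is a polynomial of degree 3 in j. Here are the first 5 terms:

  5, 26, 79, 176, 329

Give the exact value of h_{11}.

3095

1st diffs: 21, 53, 97, 153.
2nd diffs: 32, 44, 56.
3rd diffs: 12, 12 (constant).
Newton forward-difference form: h_j = 5 + 21·C(j-1,1) + 32·C(j-1,2) + 12·C(j-1,3).
At j = 11: j-1 = 10, so h_{11} = 5 + 210 + 1440 + 1440 = 3095.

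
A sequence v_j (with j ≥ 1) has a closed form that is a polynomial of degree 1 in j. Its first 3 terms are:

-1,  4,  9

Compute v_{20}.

1st diffs: 5, 5 (constant).
So v_j = 5j - 6.
Evaluating at j = 20 gives v_{20} = 94.

94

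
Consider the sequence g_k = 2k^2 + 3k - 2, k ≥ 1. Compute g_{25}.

1323

g_{25} = 2·25^2 + 3·25 - 2 = 1323.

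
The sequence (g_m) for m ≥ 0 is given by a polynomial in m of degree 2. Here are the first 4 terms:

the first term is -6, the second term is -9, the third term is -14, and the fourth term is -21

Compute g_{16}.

1st diffs: -3, -5, -7.
2nd diffs: -2, -2 (constant).
Newton forward-difference form: g_m = -6 + (-3)·C(m,1) + (-2)·C(m,2).
At m = 16: m = 16, so g_{16} = -6 - 48 - 240 = -294.

-294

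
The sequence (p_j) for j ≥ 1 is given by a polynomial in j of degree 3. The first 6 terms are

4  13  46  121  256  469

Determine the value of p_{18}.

1st diffs: 9, 33, 75, 135, 213.
2nd diffs: 24, 42, 60, 78.
3rd diffs: 18, 18, 18 (constant).
Newton forward-difference form: p_j = 4 + 9·C(j-1,1) + 24·C(j-1,2) + 18·C(j-1,3).
At j = 18: j-1 = 17, so p_{18} = 4 + 153 + 3264 + 12240 = 15661.

15661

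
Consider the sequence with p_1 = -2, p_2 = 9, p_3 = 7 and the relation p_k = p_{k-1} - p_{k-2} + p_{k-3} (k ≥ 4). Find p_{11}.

7

p_4 = -4;  p_5 = -2;  p_6 = 9;  p_7 = 7;  p_8 = -4;  p_9 = -2;  p_{10} = 9;  p_{11} = 7.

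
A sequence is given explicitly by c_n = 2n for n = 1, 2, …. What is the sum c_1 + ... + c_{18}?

Over n = 1..18: Σn = 171.
Total = (2)·171 = 342.

342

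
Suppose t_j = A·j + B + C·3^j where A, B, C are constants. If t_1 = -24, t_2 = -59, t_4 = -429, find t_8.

The three given values yield: A + B + 3C = -24; 2A + B + 9C = -59; 4A + B + 81C = -429.
Subtracting the first from the second: A + 6C = -35.
Subtracting the second from the third: 2A + 72C = -370.
Solving: C = -5, A = -5, then B = -4.
Therefore t_8 = -40 + (-4) + (-5)·6561 = -32849.

-32849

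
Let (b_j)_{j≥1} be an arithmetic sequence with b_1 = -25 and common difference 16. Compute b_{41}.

615

b_j = -25 + (j - 1)·16.
b_{41} = -25 + 40·16 = 615.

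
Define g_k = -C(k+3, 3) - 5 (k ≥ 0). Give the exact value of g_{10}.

-291

C(13, 3) = 286, so g_{10} = -291.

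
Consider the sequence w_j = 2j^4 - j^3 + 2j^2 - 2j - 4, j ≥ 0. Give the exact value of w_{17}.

162669

w_{17} = 2·17^4 - 1·17^3 + 2·17^2 - 2·17 - 4 = 162669.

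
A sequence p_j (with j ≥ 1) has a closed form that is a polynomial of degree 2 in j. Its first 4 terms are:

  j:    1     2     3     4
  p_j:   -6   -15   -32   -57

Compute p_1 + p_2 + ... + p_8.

1st diffs: -9, -17, -25.
2nd diffs: -8, -8 (constant).
Newton forward-difference form: p_j = -6 + (-9)·C(j-1,1) + (-8)·C(j-1,2).
Continuing: -90, -131, -180, -237.
Summing j = 1..8 (8 terms) gives -748.

-748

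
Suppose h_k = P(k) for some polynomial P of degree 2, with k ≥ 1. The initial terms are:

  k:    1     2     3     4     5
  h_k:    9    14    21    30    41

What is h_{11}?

149

1st diffs: 5, 7, 9, 11.
2nd diffs: 2, 2, 2 (constant).
Newton forward-difference form: h_k = 9 + 5·C(k-1,1) + 2·C(k-1,2).
At k = 11: k-1 = 10, so h_{11} = 9 + 50 + 90 = 149.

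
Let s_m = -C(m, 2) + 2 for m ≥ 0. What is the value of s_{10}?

-43

C(10, 2) = 45, so s_{10} = -43.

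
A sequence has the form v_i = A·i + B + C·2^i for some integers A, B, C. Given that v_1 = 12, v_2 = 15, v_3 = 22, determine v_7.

258

Write the equations: A + B + 2C = 12; 2A + B + 4C = 15; 3A + B + 8C = 22.
Subtracting the first from the second: A + 2C = 3.
Subtracting the second from the third: A + 4C = 7.
Solving: C = 2, A = -1, then B = 9.
So v_i = -1·i + 9 + 2·2^i; at i=7 this is 258.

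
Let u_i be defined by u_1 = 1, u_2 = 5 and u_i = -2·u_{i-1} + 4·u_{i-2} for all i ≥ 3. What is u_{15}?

Compute successive terms:
u_3 = -6  u_4 = 32  u_5 = -88  …  u_{12} = 343040  u_{13} = -1110016  u_{14} = 3592192  u_{15} = -11624448.

-11624448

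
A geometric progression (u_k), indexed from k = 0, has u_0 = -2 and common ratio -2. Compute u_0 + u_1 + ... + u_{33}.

u_k = (-2)·(-2)^(k-0).
S = (-2)·((-2)^34 - 1)/(-2 - 1) = (-2)·(17179869184 - 1)/(-3) = 11453246122.

11453246122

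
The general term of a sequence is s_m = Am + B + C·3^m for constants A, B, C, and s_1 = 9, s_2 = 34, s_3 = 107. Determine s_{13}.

At m = 1, 2, 3: A + B + 3C = 9; 2A + B + 9C = 34; 3A + B + 27C = 107.
Subtracting the first from the second: A + 6C = 25.
Subtracting the second from the third: A + 18C = 73.
Solving: C = 4, A = 1, then B = -4.
Therefore s_{13} = 13 + (-4) + 4·1594323 = 6377301.

6377301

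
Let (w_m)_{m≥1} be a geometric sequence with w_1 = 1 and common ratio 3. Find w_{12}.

w_m = 1·3^(m-1).
w_{12} = 1·3^11 = 177147.

177147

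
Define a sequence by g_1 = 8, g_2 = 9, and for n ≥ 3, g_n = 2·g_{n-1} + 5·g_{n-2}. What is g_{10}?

Applying the relation repeatedly:
g_3 = 58; g_4 = 161; g_5 = 612; g_6 = 2029; g_7 = 7118; g_8 = 24381; g_9 = 84352; g_{10} = 290609.

290609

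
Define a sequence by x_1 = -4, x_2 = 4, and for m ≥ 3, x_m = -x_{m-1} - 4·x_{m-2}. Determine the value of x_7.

Iterate the recurrence:
x_3 = 12;  x_4 = -28;  x_5 = -20;  x_6 = 132;  x_7 = -52.

-52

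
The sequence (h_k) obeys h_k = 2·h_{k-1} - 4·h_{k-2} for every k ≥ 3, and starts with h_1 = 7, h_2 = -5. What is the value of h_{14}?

-20480

Compute successive terms:
h_3 = -38, h_4 = -56, h_5 = 40, …, h_{11} = 2560, h_{12} = 19456, h_{13} = 28672, h_{14} = -20480.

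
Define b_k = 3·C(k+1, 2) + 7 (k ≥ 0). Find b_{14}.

C(15, 2) = 105, so b_{14} = 322.

322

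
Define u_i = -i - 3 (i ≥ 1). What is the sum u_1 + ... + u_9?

-72

Over i = 1..9: Σi = 45.
Total = (-1)·45 + (-3)·9 = -72.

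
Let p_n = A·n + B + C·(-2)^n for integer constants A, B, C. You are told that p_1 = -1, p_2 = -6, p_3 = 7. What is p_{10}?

-1018

At n = 1, 2, 3: A + B - 2C = -1; 2A + B + 4C = -6; 3A + B - 8C = 7.
Subtracting the first from the second: A + 6C = -5.
Subtracting the second from the third: A - 12C = 13.
Solving: C = -1, A = 1, then B = -4.
Therefore p_{10} = 10 + (-4) + (-1)·1024 = -1018.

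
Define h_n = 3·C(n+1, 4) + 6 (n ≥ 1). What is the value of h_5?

51

C(6, 4) = 15, so h_5 = 51.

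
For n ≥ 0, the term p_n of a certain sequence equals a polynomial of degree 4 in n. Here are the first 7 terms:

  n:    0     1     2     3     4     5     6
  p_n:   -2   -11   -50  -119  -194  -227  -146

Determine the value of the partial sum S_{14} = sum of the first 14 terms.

36281

1st diffs: -9, -39, -69, -75, -33, 81.
2nd diffs: -30, -30, -6, 42, 114.
3rd diffs: 0, 24, 48, 72.
4th diffs: 24, 24, 24 (constant).
Newton forward-difference form: p_n = -2 + (-9)·C(n,1) + (-30)·C(n,2) + 24·C(n,4).
Continuing: …, 145, 766, 1861, 3598, …, p_{13} = 14701.
Summing n = 0..13 (14 terms) gives 36281.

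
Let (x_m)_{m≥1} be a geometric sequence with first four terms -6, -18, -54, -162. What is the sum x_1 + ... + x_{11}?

Common ratio r = 3.
x_m = (-6)·3^(m-1).
S = (-6)·(3^11 - 1)/(3 - 1) = (-6)·(177147 - 1)/(2) = -531438.

-531438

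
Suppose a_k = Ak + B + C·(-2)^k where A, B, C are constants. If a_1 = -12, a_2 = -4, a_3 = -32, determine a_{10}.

Plug in k = 1, 2, 3: A + B - 2C = -12; 2A + B + 4C = -4; 3A + B - 8C = -32.
Subtracting the first from the second: A + 6C = 8.
Subtracting the second from the third: A - 12C = -28.
Solving: C = 2, A = -4, then B = -4.
Therefore a_{10} = -40 + (-4) + 2·1024 = 2004.

2004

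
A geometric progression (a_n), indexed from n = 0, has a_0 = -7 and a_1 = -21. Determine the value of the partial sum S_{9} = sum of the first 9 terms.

Common ratio r = 3.
a_n = (-7)·3^(n-0).
S = (-7)·(3^9 - 1)/(3 - 1) = (-7)·(19683 - 1)/(2) = -68887.

-68887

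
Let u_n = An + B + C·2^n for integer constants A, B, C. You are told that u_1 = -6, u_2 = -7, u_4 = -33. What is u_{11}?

-6094

The three given values yield: A + B + 2C = -6; 2A + B + 4C = -7; 4A + B + 16C = -33.
Subtracting the first from the second: A + 2C = -1.
Subtracting the second from the third: 2A + 12C = -26.
Solving: C = -3, A = 5, then B = -5.
So u_n = 5·n + (-5) + (-3)·2^n; at n=11 this is -6094.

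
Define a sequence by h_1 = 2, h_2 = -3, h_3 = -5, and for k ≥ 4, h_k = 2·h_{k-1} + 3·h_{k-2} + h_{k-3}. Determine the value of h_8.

Compute successive terms:
h_4 = -17  h_5 = -52  h_6 = -160  h_7 = -493  h_8 = -1518.

-1518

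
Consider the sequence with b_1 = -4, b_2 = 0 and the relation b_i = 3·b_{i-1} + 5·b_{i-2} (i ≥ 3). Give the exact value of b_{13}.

-26129380

Iterate the recurrence:
b_3 = -20;  b_4 = -60;  b_5 = -280;  …;  b_{10} = -354540;  b_{11} = -1486520;  b_{12} = -6232260;  b_{13} = -26129380.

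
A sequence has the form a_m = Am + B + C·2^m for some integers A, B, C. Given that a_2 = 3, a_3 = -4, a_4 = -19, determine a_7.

-240

At m = 2, 3, 4: 2A + B + 4C = 3; 3A + B + 8C = -4; 4A + B + 16C = -19.
Subtracting the first from the second: A + 4C = -7.
Subtracting the second from the third: A + 8C = -15.
Solving: C = -2, A = 1, then B = 9.
So a_m = 1·m + 9 + (-2)·2^m; at m=7 this is -240.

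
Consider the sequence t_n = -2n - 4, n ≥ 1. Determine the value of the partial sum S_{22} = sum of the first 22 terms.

-594

Over n = 1..22: Σn = 253.
Total = (-2)·253 + (-4)·22 = -594.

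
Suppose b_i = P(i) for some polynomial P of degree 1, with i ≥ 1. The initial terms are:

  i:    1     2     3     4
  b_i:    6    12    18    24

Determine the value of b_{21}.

1st diffs: 6, 6, 6 (constant).
So b_i = 6i.
Evaluating at i = 21 gives b_{21} = 126.

126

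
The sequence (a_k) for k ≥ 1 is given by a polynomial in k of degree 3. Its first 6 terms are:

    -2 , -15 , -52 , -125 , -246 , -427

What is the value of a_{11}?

1st diffs: -13, -37, -73, -121, -181.
2nd diffs: -24, -36, -48, -60.
3rd diffs: -12, -12, -12 (constant).
Newton forward-difference form: a_k = -2 + (-13)·C(k-1,1) + (-24)·C(k-1,2) + (-12)·C(k-1,3).
At k = 11: k-1 = 10, so a_{11} = -2 - 130 - 1080 - 1440 = -2652.

-2652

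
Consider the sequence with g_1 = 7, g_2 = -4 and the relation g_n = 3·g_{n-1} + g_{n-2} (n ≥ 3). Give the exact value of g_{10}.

g_3 = -5;  g_4 = -19;  g_5 = -62;  g_6 = -205;  g_7 = -677;  g_8 = -2236;  g_9 = -7385;  g_{10} = -24391.

-24391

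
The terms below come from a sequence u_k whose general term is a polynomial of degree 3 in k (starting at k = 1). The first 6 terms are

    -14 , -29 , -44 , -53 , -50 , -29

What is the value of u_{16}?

2491

1st diffs: -15, -15, -9, 3, 21.
2nd diffs: 0, 6, 12, 18.
3rd diffs: 6, 6, 6 (constant).
Newton forward-difference form: u_k = -14 + (-15)·C(k-1,1) + 6·C(k-1,3).
At k = 16: k-1 = 15, so u_{16} = -14 - 225 + 2730 = 2491.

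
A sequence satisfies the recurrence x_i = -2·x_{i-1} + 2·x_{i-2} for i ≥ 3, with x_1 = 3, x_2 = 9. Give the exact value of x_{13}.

-339648

Step forward from the initial values:
x_3 = -12;  x_4 = 42;  x_5 = -108;  …;  x_{10} = 16656;  x_{11} = -45504;  x_{12} = 124320;  x_{13} = -339648.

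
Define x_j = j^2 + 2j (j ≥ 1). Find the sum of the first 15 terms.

Over j = 1..15: Σj = 120, Σj² = 1240.
Total = (1)·1240 + (2)·120 = 1480.

1480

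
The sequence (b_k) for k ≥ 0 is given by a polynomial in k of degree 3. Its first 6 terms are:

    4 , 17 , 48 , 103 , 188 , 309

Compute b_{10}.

1664

1st diffs: 13, 31, 55, 85, 121.
2nd diffs: 18, 24, 30, 36.
3rd diffs: 6, 6, 6 (constant).
So b_k = k^3 + 6k^2 + 6k + 4.
Evaluating at k = 10 gives b_{10} = 1664.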